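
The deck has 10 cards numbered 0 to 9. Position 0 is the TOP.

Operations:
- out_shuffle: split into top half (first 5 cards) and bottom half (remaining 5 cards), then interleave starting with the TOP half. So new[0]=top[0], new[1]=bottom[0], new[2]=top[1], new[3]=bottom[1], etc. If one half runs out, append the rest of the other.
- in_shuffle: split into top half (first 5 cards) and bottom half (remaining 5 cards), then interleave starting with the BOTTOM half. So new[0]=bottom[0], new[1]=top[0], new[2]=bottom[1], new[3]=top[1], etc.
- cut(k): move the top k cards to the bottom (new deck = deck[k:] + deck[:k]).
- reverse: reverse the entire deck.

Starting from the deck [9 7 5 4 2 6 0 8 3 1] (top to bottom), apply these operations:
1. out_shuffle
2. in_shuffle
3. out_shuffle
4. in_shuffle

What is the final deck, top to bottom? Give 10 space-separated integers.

After op 1 (out_shuffle): [9 6 7 0 5 8 4 3 2 1]
After op 2 (in_shuffle): [8 9 4 6 3 7 2 0 1 5]
After op 3 (out_shuffle): [8 7 9 2 4 0 6 1 3 5]
After op 4 (in_shuffle): [0 8 6 7 1 9 3 2 5 4]

Answer: 0 8 6 7 1 9 3 2 5 4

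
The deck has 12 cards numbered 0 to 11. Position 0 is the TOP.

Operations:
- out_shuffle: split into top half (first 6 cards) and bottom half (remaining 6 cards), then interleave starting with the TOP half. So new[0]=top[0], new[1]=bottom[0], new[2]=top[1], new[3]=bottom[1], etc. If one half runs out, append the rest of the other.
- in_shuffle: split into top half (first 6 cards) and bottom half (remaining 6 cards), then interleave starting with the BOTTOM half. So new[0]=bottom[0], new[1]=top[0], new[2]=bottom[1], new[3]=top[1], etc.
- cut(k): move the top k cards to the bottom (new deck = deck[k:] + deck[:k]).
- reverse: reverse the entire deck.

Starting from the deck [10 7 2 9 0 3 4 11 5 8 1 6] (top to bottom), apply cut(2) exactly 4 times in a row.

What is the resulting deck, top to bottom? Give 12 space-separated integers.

After op 1 (cut(2)): [2 9 0 3 4 11 5 8 1 6 10 7]
After op 2 (cut(2)): [0 3 4 11 5 8 1 6 10 7 2 9]
After op 3 (cut(2)): [4 11 5 8 1 6 10 7 2 9 0 3]
After op 4 (cut(2)): [5 8 1 6 10 7 2 9 0 3 4 11]

Answer: 5 8 1 6 10 7 2 9 0 3 4 11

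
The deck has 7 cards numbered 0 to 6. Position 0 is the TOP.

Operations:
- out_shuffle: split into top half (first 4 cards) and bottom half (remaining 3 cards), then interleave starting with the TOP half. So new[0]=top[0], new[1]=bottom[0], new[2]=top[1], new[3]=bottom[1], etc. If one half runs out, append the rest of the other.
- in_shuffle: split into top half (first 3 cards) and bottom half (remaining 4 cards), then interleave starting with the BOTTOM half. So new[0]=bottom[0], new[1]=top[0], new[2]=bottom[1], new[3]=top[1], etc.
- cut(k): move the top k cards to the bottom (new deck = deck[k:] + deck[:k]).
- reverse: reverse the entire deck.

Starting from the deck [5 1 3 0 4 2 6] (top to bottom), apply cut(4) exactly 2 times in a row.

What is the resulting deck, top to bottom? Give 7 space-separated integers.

After op 1 (cut(4)): [4 2 6 5 1 3 0]
After op 2 (cut(4)): [1 3 0 4 2 6 5]

Answer: 1 3 0 4 2 6 5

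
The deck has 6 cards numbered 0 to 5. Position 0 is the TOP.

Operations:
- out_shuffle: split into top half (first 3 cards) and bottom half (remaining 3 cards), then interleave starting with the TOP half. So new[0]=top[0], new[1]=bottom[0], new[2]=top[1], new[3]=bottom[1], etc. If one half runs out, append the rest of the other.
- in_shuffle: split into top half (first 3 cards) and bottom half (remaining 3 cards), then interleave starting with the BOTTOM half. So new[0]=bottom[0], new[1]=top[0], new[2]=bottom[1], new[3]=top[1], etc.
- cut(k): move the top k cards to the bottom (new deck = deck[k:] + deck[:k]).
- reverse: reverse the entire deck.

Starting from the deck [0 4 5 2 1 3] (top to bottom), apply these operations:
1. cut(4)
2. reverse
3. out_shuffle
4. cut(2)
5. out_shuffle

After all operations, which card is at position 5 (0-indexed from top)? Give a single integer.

After op 1 (cut(4)): [1 3 0 4 5 2]
After op 2 (reverse): [2 5 4 0 3 1]
After op 3 (out_shuffle): [2 0 5 3 4 1]
After op 4 (cut(2)): [5 3 4 1 2 0]
After op 5 (out_shuffle): [5 1 3 2 4 0]
Position 5: card 0.

Answer: 0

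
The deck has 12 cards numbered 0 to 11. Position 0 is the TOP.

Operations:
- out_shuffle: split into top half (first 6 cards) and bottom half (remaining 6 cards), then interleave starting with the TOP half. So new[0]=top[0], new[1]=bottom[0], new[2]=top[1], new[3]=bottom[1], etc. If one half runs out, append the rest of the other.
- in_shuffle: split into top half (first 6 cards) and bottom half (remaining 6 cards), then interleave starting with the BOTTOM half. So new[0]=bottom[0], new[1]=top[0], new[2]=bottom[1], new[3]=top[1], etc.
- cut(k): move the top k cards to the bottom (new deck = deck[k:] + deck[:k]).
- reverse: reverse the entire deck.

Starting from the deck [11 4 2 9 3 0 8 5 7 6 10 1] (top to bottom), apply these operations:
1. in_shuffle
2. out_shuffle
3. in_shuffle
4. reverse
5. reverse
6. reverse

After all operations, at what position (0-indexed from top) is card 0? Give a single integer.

Answer: 1

Derivation:
After op 1 (in_shuffle): [8 11 5 4 7 2 6 9 10 3 1 0]
After op 2 (out_shuffle): [8 6 11 9 5 10 4 3 7 1 2 0]
After op 3 (in_shuffle): [4 8 3 6 7 11 1 9 2 5 0 10]
After op 4 (reverse): [10 0 5 2 9 1 11 7 6 3 8 4]
After op 5 (reverse): [4 8 3 6 7 11 1 9 2 5 0 10]
After op 6 (reverse): [10 0 5 2 9 1 11 7 6 3 8 4]
Card 0 is at position 1.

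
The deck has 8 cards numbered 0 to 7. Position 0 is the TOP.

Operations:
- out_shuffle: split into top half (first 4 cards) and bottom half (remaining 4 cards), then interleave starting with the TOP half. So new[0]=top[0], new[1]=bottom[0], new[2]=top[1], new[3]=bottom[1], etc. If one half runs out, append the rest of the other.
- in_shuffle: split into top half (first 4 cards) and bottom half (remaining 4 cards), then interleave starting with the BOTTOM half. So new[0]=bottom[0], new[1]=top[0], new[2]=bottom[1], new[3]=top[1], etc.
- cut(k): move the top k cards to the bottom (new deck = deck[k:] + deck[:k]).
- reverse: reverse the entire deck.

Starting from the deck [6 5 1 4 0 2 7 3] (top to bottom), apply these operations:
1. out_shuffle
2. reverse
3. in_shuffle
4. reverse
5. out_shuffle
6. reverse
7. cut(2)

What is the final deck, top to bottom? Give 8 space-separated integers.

After op 1 (out_shuffle): [6 0 5 2 1 7 4 3]
After op 2 (reverse): [3 4 7 1 2 5 0 6]
After op 3 (in_shuffle): [2 3 5 4 0 7 6 1]
After op 4 (reverse): [1 6 7 0 4 5 3 2]
After op 5 (out_shuffle): [1 4 6 5 7 3 0 2]
After op 6 (reverse): [2 0 3 7 5 6 4 1]
After op 7 (cut(2)): [3 7 5 6 4 1 2 0]

Answer: 3 7 5 6 4 1 2 0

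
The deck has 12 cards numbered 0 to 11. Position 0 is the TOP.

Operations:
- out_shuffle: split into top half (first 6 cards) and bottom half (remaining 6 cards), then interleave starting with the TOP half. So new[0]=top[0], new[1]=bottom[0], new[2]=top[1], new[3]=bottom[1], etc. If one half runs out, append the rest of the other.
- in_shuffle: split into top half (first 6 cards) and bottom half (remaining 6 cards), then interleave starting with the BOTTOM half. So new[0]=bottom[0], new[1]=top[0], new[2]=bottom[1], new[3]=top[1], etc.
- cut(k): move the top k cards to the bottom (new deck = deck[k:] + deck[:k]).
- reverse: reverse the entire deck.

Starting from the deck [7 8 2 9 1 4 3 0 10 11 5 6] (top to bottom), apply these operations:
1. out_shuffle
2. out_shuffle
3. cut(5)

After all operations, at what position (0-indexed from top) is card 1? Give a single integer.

After op 1 (out_shuffle): [7 3 8 0 2 10 9 11 1 5 4 6]
After op 2 (out_shuffle): [7 9 3 11 8 1 0 5 2 4 10 6]
After op 3 (cut(5)): [1 0 5 2 4 10 6 7 9 3 11 8]
Card 1 is at position 0.

Answer: 0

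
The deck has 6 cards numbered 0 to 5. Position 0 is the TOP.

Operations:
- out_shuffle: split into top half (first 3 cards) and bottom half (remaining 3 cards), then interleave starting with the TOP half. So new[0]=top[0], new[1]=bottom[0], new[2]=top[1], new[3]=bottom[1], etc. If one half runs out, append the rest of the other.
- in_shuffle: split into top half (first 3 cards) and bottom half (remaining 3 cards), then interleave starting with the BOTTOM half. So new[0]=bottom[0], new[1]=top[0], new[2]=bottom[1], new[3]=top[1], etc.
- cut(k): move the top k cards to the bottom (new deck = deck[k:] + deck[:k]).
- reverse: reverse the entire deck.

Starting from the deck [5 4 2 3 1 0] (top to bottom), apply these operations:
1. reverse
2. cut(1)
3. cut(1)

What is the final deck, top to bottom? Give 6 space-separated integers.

Answer: 3 2 4 5 0 1

Derivation:
After op 1 (reverse): [0 1 3 2 4 5]
After op 2 (cut(1)): [1 3 2 4 5 0]
After op 3 (cut(1)): [3 2 4 5 0 1]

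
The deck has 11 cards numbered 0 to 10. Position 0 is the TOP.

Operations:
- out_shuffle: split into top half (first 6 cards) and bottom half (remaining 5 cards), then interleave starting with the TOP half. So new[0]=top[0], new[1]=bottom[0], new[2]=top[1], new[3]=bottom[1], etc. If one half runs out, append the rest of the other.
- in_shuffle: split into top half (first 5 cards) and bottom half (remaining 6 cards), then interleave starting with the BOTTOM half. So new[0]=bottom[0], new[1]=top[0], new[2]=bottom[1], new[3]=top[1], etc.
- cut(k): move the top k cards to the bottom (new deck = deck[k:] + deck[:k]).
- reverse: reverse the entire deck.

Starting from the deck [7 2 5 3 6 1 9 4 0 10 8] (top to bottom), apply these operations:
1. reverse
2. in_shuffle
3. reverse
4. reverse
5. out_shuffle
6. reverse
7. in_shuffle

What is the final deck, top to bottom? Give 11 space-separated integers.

Answer: 2 0 6 7 4 3 8 9 5 10 1

Derivation:
After op 1 (reverse): [8 10 0 4 9 1 6 3 5 2 7]
After op 2 (in_shuffle): [1 8 6 10 3 0 5 4 2 9 7]
After op 3 (reverse): [7 9 2 4 5 0 3 10 6 8 1]
After op 4 (reverse): [1 8 6 10 3 0 5 4 2 9 7]
After op 5 (out_shuffle): [1 5 8 4 6 2 10 9 3 7 0]
After op 6 (reverse): [0 7 3 9 10 2 6 4 8 5 1]
After op 7 (in_shuffle): [2 0 6 7 4 3 8 9 5 10 1]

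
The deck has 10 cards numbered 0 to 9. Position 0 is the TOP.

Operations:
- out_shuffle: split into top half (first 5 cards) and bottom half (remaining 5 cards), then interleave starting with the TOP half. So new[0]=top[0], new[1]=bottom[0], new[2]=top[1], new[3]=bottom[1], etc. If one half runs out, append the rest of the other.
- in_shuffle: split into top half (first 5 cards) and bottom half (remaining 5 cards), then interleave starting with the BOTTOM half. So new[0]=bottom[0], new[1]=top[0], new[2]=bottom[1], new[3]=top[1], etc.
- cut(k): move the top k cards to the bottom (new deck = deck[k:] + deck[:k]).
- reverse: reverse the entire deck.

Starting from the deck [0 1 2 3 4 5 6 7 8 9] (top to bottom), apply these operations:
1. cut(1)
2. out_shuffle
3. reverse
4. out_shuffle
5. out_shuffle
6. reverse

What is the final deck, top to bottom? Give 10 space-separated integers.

After op 1 (cut(1)): [1 2 3 4 5 6 7 8 9 0]
After op 2 (out_shuffle): [1 6 2 7 3 8 4 9 5 0]
After op 3 (reverse): [0 5 9 4 8 3 7 2 6 1]
After op 4 (out_shuffle): [0 3 5 7 9 2 4 6 8 1]
After op 5 (out_shuffle): [0 2 3 4 5 6 7 8 9 1]
After op 6 (reverse): [1 9 8 7 6 5 4 3 2 0]

Answer: 1 9 8 7 6 5 4 3 2 0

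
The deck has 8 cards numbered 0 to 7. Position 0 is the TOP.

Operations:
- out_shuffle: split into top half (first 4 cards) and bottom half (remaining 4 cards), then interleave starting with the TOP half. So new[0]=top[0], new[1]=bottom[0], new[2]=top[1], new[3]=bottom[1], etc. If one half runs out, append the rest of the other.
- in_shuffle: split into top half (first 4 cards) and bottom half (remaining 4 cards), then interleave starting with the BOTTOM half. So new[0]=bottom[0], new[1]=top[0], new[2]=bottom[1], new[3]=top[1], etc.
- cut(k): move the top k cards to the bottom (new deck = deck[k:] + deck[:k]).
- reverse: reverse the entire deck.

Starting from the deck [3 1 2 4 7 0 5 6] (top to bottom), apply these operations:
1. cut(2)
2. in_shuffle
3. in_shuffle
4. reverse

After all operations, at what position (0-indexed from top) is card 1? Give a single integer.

After op 1 (cut(2)): [2 4 7 0 5 6 3 1]
After op 2 (in_shuffle): [5 2 6 4 3 7 1 0]
After op 3 (in_shuffle): [3 5 7 2 1 6 0 4]
After op 4 (reverse): [4 0 6 1 2 7 5 3]
Card 1 is at position 3.

Answer: 3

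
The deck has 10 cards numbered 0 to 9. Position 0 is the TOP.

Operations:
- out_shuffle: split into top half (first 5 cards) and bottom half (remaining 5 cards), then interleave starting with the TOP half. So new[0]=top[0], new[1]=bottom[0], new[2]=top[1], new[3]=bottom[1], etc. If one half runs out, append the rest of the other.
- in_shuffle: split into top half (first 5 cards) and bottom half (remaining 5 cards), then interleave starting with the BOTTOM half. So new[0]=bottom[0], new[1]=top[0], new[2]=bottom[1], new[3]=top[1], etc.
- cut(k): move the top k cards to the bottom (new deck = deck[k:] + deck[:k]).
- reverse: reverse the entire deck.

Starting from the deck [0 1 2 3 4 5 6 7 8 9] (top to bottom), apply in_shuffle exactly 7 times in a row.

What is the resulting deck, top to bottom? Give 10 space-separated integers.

After op 1 (in_shuffle): [5 0 6 1 7 2 8 3 9 4]
After op 2 (in_shuffle): [2 5 8 0 3 6 9 1 4 7]
After op 3 (in_shuffle): [6 2 9 5 1 8 4 0 7 3]
After op 4 (in_shuffle): [8 6 4 2 0 9 7 5 3 1]
After op 5 (in_shuffle): [9 8 7 6 5 4 3 2 1 0]
After op 6 (in_shuffle): [4 9 3 8 2 7 1 6 0 5]
After op 7 (in_shuffle): [7 4 1 9 6 3 0 8 5 2]

Answer: 7 4 1 9 6 3 0 8 5 2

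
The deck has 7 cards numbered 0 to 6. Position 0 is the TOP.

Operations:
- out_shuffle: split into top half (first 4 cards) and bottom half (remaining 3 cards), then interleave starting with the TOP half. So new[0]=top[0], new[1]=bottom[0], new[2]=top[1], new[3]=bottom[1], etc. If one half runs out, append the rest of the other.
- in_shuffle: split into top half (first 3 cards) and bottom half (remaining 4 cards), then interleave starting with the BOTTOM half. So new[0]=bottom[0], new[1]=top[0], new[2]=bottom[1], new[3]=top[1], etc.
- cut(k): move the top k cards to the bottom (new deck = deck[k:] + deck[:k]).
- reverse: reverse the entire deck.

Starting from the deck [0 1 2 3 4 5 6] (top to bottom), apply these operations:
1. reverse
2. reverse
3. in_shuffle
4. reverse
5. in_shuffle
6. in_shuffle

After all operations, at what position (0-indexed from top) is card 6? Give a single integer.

Answer: 3

Derivation:
After op 1 (reverse): [6 5 4 3 2 1 0]
After op 2 (reverse): [0 1 2 3 4 5 6]
After op 3 (in_shuffle): [3 0 4 1 5 2 6]
After op 4 (reverse): [6 2 5 1 4 0 3]
After op 5 (in_shuffle): [1 6 4 2 0 5 3]
After op 6 (in_shuffle): [2 1 0 6 5 4 3]
Card 6 is at position 3.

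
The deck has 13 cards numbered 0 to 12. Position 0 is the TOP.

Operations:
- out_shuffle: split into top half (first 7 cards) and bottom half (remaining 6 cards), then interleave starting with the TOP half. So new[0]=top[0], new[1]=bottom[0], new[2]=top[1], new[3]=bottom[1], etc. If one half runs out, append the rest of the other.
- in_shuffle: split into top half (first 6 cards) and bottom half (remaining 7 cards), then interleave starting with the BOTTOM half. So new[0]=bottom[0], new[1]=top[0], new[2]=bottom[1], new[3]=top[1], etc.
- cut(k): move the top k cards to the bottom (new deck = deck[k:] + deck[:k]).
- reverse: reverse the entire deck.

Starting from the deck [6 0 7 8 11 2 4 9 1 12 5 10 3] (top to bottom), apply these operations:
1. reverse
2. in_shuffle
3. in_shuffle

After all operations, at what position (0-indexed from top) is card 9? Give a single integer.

Answer: 10

Derivation:
After op 1 (reverse): [3 10 5 12 1 9 4 2 11 8 7 0 6]
After op 2 (in_shuffle): [4 3 2 10 11 5 8 12 7 1 0 9 6]
After op 3 (in_shuffle): [8 4 12 3 7 2 1 10 0 11 9 5 6]
Card 9 is at position 10.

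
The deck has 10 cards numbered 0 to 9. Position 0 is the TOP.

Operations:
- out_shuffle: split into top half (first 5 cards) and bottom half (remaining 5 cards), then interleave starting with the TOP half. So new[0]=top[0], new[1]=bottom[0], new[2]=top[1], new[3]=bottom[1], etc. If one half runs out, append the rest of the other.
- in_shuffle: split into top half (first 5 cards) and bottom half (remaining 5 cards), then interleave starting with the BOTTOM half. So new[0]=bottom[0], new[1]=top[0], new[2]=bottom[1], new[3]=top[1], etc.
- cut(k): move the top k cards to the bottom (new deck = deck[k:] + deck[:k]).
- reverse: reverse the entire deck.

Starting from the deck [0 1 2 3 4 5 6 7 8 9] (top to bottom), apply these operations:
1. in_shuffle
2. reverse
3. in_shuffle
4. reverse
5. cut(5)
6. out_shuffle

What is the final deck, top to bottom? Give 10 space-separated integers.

After op 1 (in_shuffle): [5 0 6 1 7 2 8 3 9 4]
After op 2 (reverse): [4 9 3 8 2 7 1 6 0 5]
After op 3 (in_shuffle): [7 4 1 9 6 3 0 8 5 2]
After op 4 (reverse): [2 5 8 0 3 6 9 1 4 7]
After op 5 (cut(5)): [6 9 1 4 7 2 5 8 0 3]
After op 6 (out_shuffle): [6 2 9 5 1 8 4 0 7 3]

Answer: 6 2 9 5 1 8 4 0 7 3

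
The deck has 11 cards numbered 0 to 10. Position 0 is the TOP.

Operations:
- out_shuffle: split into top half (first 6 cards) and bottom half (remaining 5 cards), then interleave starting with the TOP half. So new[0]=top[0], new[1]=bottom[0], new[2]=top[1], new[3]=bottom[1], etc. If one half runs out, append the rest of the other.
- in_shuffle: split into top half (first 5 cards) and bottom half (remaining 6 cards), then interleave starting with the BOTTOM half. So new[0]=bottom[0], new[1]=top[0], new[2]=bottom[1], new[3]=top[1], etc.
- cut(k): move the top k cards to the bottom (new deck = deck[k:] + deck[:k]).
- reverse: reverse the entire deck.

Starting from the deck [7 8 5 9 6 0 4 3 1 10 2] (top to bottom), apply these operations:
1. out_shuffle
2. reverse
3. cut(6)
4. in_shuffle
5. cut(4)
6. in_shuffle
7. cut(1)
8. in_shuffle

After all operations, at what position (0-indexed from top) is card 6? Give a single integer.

After op 1 (out_shuffle): [7 4 8 3 5 1 9 10 6 2 0]
After op 2 (reverse): [0 2 6 10 9 1 5 3 8 4 7]
After op 3 (cut(6)): [5 3 8 4 7 0 2 6 10 9 1]
After op 4 (in_shuffle): [0 5 2 3 6 8 10 4 9 7 1]
After op 5 (cut(4)): [6 8 10 4 9 7 1 0 5 2 3]
After op 6 (in_shuffle): [7 6 1 8 0 10 5 4 2 9 3]
After op 7 (cut(1)): [6 1 8 0 10 5 4 2 9 3 7]
After op 8 (in_shuffle): [5 6 4 1 2 8 9 0 3 10 7]
Card 6 is at position 1.

Answer: 1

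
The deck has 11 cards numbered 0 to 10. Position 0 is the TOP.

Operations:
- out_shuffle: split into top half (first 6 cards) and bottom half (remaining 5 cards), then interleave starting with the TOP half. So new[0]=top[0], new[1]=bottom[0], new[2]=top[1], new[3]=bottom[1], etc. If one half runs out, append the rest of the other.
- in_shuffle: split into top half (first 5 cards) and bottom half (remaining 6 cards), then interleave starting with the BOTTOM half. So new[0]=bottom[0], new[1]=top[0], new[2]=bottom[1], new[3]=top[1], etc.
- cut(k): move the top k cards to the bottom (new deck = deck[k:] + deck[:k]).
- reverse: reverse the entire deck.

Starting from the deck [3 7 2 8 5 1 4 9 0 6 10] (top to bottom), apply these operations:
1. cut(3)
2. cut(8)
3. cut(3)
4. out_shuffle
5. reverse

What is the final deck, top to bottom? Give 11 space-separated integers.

Answer: 0 2 9 7 4 3 1 10 5 6 8

Derivation:
After op 1 (cut(3)): [8 5 1 4 9 0 6 10 3 7 2]
After op 2 (cut(8)): [3 7 2 8 5 1 4 9 0 6 10]
After op 3 (cut(3)): [8 5 1 4 9 0 6 10 3 7 2]
After op 4 (out_shuffle): [8 6 5 10 1 3 4 7 9 2 0]
After op 5 (reverse): [0 2 9 7 4 3 1 10 5 6 8]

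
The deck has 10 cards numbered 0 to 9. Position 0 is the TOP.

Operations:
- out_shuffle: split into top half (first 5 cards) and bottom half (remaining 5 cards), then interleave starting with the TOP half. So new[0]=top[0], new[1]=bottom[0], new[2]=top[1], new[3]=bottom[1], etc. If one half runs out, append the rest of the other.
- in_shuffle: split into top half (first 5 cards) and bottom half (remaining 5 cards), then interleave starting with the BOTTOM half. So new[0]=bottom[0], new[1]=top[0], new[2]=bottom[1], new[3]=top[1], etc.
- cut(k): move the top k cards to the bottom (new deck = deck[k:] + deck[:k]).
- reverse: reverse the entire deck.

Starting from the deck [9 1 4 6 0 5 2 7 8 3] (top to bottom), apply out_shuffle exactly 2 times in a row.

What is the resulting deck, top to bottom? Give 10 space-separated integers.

Answer: 9 7 5 6 1 8 2 0 4 3

Derivation:
After op 1 (out_shuffle): [9 5 1 2 4 7 6 8 0 3]
After op 2 (out_shuffle): [9 7 5 6 1 8 2 0 4 3]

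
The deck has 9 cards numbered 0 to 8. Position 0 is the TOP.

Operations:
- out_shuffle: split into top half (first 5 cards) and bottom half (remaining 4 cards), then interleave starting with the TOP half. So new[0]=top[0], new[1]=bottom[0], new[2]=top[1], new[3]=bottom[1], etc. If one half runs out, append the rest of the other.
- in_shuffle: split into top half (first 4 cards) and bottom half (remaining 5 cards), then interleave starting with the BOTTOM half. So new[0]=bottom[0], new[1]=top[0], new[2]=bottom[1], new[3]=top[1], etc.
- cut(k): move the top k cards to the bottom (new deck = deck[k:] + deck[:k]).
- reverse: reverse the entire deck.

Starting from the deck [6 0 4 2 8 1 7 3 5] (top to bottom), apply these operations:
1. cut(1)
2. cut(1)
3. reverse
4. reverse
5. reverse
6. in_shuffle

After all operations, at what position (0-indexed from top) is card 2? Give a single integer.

Answer: 6

Derivation:
After op 1 (cut(1)): [0 4 2 8 1 7 3 5 6]
After op 2 (cut(1)): [4 2 8 1 7 3 5 6 0]
After op 3 (reverse): [0 6 5 3 7 1 8 2 4]
After op 4 (reverse): [4 2 8 1 7 3 5 6 0]
After op 5 (reverse): [0 6 5 3 7 1 8 2 4]
After op 6 (in_shuffle): [7 0 1 6 8 5 2 3 4]
Card 2 is at position 6.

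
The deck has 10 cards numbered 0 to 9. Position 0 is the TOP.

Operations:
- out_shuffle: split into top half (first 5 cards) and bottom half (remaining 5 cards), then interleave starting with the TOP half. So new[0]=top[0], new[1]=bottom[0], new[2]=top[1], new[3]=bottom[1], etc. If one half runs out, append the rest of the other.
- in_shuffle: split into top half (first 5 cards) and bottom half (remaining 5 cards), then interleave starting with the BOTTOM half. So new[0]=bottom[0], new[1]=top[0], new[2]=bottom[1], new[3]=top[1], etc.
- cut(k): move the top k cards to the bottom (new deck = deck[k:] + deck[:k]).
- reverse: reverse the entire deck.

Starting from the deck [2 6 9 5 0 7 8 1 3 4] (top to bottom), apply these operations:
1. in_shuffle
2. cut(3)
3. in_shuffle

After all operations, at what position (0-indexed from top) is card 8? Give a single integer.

After op 1 (in_shuffle): [7 2 8 6 1 9 3 5 4 0]
After op 2 (cut(3)): [6 1 9 3 5 4 0 7 2 8]
After op 3 (in_shuffle): [4 6 0 1 7 9 2 3 8 5]
Card 8 is at position 8.

Answer: 8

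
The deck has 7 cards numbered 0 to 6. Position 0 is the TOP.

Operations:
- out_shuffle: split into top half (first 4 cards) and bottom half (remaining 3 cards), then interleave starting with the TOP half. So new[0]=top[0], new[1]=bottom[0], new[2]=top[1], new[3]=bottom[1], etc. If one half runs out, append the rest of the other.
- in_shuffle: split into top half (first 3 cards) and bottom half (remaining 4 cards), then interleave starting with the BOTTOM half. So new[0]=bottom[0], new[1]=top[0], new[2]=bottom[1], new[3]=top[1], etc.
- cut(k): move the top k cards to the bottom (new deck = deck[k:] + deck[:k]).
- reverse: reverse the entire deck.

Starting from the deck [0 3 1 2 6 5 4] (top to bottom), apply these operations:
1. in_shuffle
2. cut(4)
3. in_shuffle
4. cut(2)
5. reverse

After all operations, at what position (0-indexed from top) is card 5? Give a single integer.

After op 1 (in_shuffle): [2 0 6 3 5 1 4]
After op 2 (cut(4)): [5 1 4 2 0 6 3]
After op 3 (in_shuffle): [2 5 0 1 6 4 3]
After op 4 (cut(2)): [0 1 6 4 3 2 5]
After op 5 (reverse): [5 2 3 4 6 1 0]
Card 5 is at position 0.

Answer: 0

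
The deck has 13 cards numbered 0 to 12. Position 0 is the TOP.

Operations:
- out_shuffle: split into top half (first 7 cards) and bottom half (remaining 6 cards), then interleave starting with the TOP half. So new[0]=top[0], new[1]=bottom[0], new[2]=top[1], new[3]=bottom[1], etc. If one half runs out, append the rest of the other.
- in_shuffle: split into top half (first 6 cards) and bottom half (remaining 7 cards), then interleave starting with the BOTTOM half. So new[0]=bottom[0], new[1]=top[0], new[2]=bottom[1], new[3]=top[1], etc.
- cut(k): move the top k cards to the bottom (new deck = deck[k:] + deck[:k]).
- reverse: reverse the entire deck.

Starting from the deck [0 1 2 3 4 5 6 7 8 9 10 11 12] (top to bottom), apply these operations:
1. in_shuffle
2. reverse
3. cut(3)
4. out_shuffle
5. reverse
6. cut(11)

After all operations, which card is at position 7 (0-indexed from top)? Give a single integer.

Answer: 12

Derivation:
After op 1 (in_shuffle): [6 0 7 1 8 2 9 3 10 4 11 5 12]
After op 2 (reverse): [12 5 11 4 10 3 9 2 8 1 7 0 6]
After op 3 (cut(3)): [4 10 3 9 2 8 1 7 0 6 12 5 11]
After op 4 (out_shuffle): [4 7 10 0 3 6 9 12 2 5 8 11 1]
After op 5 (reverse): [1 11 8 5 2 12 9 6 3 0 10 7 4]
After op 6 (cut(11)): [7 4 1 11 8 5 2 12 9 6 3 0 10]
Position 7: card 12.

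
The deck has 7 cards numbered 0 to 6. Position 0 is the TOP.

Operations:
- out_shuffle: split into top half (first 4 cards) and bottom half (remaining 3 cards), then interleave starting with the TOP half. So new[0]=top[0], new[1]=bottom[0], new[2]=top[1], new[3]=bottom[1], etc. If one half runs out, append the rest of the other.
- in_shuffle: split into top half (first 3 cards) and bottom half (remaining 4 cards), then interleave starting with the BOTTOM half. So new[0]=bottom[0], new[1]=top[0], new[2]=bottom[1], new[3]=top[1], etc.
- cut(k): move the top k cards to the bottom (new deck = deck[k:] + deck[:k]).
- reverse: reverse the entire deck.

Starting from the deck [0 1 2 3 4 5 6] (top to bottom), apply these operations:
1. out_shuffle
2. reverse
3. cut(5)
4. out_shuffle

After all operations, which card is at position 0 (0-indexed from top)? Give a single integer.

After op 1 (out_shuffle): [0 4 1 5 2 6 3]
After op 2 (reverse): [3 6 2 5 1 4 0]
After op 3 (cut(5)): [4 0 3 6 2 5 1]
After op 4 (out_shuffle): [4 2 0 5 3 1 6]
Position 0: card 4.

Answer: 4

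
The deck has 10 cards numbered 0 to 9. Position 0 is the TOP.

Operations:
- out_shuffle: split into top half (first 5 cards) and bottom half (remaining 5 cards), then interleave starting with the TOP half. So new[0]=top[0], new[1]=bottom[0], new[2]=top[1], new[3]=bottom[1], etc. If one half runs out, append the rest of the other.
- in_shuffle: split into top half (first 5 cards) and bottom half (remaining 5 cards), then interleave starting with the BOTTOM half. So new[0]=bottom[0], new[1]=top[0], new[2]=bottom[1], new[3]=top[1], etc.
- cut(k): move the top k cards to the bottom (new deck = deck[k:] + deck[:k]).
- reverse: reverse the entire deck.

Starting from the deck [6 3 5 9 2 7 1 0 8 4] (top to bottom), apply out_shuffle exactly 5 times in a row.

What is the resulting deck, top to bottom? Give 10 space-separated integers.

Answer: 6 5 2 1 8 3 9 7 0 4

Derivation:
After op 1 (out_shuffle): [6 7 3 1 5 0 9 8 2 4]
After op 2 (out_shuffle): [6 0 7 9 3 8 1 2 5 4]
After op 3 (out_shuffle): [6 8 0 1 7 2 9 5 3 4]
After op 4 (out_shuffle): [6 2 8 9 0 5 1 3 7 4]
After op 5 (out_shuffle): [6 5 2 1 8 3 9 7 0 4]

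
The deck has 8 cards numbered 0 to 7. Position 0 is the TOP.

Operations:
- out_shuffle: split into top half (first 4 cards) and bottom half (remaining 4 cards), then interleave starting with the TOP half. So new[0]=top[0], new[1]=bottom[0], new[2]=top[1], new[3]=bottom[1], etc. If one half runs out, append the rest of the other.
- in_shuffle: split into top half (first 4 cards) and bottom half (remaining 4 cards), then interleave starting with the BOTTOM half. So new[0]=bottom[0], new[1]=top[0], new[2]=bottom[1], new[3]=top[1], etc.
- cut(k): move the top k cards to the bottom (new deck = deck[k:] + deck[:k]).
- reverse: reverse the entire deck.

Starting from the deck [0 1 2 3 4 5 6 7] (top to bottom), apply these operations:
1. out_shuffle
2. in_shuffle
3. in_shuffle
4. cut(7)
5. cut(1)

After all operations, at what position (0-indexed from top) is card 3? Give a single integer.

After op 1 (out_shuffle): [0 4 1 5 2 6 3 7]
After op 2 (in_shuffle): [2 0 6 4 3 1 7 5]
After op 3 (in_shuffle): [3 2 1 0 7 6 5 4]
After op 4 (cut(7)): [4 3 2 1 0 7 6 5]
After op 5 (cut(1)): [3 2 1 0 7 6 5 4]
Card 3 is at position 0.

Answer: 0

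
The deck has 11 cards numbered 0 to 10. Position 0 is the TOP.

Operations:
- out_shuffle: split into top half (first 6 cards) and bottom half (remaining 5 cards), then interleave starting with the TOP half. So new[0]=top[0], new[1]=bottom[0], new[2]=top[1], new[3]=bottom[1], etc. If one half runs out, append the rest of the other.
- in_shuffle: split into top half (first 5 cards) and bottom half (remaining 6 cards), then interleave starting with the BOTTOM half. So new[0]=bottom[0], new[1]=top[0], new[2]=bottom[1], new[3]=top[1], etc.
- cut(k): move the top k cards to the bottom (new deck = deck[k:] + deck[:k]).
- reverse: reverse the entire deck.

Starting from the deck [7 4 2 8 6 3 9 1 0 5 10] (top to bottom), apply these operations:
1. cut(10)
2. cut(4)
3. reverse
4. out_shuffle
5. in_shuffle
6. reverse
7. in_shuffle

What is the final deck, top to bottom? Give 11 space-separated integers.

Answer: 4 0 6 7 1 8 10 9 2 5 3

Derivation:
After op 1 (cut(10)): [10 7 4 2 8 6 3 9 1 0 5]
After op 2 (cut(4)): [8 6 3 9 1 0 5 10 7 4 2]
After op 3 (reverse): [2 4 7 10 5 0 1 9 3 6 8]
After op 4 (out_shuffle): [2 1 4 9 7 3 10 6 5 8 0]
After op 5 (in_shuffle): [3 2 10 1 6 4 5 9 8 7 0]
After op 6 (reverse): [0 7 8 9 5 4 6 1 10 2 3]
After op 7 (in_shuffle): [4 0 6 7 1 8 10 9 2 5 3]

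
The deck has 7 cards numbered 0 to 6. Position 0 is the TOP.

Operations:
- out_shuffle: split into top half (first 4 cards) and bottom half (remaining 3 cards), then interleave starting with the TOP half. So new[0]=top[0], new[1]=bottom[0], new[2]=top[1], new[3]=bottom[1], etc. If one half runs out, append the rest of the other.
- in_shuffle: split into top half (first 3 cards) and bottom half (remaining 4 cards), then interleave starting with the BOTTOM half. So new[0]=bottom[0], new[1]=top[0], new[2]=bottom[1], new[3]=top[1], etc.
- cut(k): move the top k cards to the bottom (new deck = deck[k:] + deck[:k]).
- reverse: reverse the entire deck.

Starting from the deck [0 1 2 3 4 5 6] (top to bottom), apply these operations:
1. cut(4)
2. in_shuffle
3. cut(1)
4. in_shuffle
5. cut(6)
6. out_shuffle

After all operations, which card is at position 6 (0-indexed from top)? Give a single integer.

Answer: 6

Derivation:
After op 1 (cut(4)): [4 5 6 0 1 2 3]
After op 2 (in_shuffle): [0 4 1 5 2 6 3]
After op 3 (cut(1)): [4 1 5 2 6 3 0]
After op 4 (in_shuffle): [2 4 6 1 3 5 0]
After op 5 (cut(6)): [0 2 4 6 1 3 5]
After op 6 (out_shuffle): [0 1 2 3 4 5 6]
Position 6: card 6.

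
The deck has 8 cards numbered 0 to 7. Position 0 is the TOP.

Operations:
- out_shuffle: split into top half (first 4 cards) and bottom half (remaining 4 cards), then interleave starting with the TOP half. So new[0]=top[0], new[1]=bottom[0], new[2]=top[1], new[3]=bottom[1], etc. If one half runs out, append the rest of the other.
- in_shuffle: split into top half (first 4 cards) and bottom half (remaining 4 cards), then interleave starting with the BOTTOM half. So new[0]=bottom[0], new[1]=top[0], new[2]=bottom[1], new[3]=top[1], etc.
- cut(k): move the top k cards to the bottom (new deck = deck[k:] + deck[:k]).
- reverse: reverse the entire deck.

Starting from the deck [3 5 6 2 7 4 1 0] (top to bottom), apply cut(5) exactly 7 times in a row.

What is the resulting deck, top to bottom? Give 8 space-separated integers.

Answer: 2 7 4 1 0 3 5 6

Derivation:
After op 1 (cut(5)): [4 1 0 3 5 6 2 7]
After op 2 (cut(5)): [6 2 7 4 1 0 3 5]
After op 3 (cut(5)): [0 3 5 6 2 7 4 1]
After op 4 (cut(5)): [7 4 1 0 3 5 6 2]
After op 5 (cut(5)): [5 6 2 7 4 1 0 3]
After op 6 (cut(5)): [1 0 3 5 6 2 7 4]
After op 7 (cut(5)): [2 7 4 1 0 3 5 6]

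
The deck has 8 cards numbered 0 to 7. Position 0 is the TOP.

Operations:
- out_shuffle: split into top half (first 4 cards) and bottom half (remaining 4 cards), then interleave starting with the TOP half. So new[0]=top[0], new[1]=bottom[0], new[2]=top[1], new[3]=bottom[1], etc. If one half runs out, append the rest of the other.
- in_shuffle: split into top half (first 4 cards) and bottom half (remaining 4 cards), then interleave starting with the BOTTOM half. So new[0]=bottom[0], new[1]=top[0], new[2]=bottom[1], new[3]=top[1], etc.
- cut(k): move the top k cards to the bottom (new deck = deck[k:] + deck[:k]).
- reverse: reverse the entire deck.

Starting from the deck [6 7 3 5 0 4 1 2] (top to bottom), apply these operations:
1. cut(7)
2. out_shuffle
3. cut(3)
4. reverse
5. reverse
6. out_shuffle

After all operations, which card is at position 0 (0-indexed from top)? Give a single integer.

After op 1 (cut(7)): [2 6 7 3 5 0 4 1]
After op 2 (out_shuffle): [2 5 6 0 7 4 3 1]
After op 3 (cut(3)): [0 7 4 3 1 2 5 6]
After op 4 (reverse): [6 5 2 1 3 4 7 0]
After op 5 (reverse): [0 7 4 3 1 2 5 6]
After op 6 (out_shuffle): [0 1 7 2 4 5 3 6]
Position 0: card 0.

Answer: 0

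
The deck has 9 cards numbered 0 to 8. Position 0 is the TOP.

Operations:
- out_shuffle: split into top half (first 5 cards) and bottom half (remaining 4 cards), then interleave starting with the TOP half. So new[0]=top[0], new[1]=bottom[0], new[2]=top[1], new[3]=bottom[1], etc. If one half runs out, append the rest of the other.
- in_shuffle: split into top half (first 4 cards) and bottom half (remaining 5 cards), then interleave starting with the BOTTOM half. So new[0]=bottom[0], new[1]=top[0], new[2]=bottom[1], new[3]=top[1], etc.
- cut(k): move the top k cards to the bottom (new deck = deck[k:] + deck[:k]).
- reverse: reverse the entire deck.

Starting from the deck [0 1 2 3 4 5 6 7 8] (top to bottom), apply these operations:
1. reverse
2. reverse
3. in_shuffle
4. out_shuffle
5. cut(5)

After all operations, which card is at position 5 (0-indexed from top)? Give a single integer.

After op 1 (reverse): [8 7 6 5 4 3 2 1 0]
After op 2 (reverse): [0 1 2 3 4 5 6 7 8]
After op 3 (in_shuffle): [4 0 5 1 6 2 7 3 8]
After op 4 (out_shuffle): [4 2 0 7 5 3 1 8 6]
After op 5 (cut(5)): [3 1 8 6 4 2 0 7 5]
Position 5: card 2.

Answer: 2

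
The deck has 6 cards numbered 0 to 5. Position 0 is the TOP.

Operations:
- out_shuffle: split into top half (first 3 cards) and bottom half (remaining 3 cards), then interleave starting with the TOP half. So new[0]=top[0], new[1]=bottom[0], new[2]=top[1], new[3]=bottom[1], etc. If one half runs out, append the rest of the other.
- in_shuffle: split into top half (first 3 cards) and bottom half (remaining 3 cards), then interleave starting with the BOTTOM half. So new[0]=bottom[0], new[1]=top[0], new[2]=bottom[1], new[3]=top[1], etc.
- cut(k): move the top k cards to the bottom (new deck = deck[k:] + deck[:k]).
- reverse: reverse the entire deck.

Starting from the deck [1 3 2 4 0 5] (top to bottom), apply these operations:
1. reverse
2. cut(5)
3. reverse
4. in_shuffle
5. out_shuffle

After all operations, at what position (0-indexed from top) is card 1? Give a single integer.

Answer: 3

Derivation:
After op 1 (reverse): [5 0 4 2 3 1]
After op 2 (cut(5)): [1 5 0 4 2 3]
After op 3 (reverse): [3 2 4 0 5 1]
After op 4 (in_shuffle): [0 3 5 2 1 4]
After op 5 (out_shuffle): [0 2 3 1 5 4]
Card 1 is at position 3.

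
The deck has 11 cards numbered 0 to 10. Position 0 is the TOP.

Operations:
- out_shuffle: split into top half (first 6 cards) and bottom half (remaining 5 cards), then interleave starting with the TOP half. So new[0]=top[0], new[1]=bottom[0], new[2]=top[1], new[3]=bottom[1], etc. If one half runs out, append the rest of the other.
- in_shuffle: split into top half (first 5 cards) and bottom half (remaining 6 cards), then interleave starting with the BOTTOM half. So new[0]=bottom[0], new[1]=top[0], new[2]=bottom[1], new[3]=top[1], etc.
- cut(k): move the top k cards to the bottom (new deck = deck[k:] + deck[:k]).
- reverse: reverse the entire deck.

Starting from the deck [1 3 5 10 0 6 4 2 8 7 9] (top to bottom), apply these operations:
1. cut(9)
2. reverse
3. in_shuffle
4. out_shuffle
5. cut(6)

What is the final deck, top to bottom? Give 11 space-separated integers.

After op 1 (cut(9)): [7 9 1 3 5 10 0 6 4 2 8]
After op 2 (reverse): [8 2 4 6 0 10 5 3 1 9 7]
After op 3 (in_shuffle): [10 8 5 2 3 4 1 6 9 0 7]
After op 4 (out_shuffle): [10 1 8 6 5 9 2 0 3 7 4]
After op 5 (cut(6)): [2 0 3 7 4 10 1 8 6 5 9]

Answer: 2 0 3 7 4 10 1 8 6 5 9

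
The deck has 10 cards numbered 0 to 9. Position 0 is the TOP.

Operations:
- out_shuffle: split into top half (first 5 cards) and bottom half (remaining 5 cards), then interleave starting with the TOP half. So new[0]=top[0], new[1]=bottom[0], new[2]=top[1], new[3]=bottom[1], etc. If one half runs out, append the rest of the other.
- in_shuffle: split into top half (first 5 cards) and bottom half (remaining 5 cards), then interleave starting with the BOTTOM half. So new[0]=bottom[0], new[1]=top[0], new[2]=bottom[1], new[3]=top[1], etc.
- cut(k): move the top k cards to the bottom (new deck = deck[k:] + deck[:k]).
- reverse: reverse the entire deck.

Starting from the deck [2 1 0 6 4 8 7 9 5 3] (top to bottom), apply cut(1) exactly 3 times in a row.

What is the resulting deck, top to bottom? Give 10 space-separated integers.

After op 1 (cut(1)): [1 0 6 4 8 7 9 5 3 2]
After op 2 (cut(1)): [0 6 4 8 7 9 5 3 2 1]
After op 3 (cut(1)): [6 4 8 7 9 5 3 2 1 0]

Answer: 6 4 8 7 9 5 3 2 1 0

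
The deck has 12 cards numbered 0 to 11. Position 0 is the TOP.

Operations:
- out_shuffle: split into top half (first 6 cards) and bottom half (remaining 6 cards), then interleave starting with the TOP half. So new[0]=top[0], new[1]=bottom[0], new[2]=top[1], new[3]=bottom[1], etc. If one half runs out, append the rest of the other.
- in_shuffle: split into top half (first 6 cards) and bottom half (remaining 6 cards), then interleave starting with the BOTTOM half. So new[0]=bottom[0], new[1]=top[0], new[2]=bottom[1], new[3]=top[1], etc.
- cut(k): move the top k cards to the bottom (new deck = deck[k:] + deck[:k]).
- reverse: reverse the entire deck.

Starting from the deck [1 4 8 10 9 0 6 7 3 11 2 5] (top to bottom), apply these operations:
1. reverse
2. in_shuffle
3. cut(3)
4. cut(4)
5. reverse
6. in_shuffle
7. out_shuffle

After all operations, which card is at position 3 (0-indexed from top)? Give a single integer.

After op 1 (reverse): [5 2 11 3 7 6 0 9 10 8 4 1]
After op 2 (in_shuffle): [0 5 9 2 10 11 8 3 4 7 1 6]
After op 3 (cut(3)): [2 10 11 8 3 4 7 1 6 0 5 9]
After op 4 (cut(4)): [3 4 7 1 6 0 5 9 2 10 11 8]
After op 5 (reverse): [8 11 10 2 9 5 0 6 1 7 4 3]
After op 6 (in_shuffle): [0 8 6 11 1 10 7 2 4 9 3 5]
After op 7 (out_shuffle): [0 7 8 2 6 4 11 9 1 3 10 5]
Position 3: card 2.

Answer: 2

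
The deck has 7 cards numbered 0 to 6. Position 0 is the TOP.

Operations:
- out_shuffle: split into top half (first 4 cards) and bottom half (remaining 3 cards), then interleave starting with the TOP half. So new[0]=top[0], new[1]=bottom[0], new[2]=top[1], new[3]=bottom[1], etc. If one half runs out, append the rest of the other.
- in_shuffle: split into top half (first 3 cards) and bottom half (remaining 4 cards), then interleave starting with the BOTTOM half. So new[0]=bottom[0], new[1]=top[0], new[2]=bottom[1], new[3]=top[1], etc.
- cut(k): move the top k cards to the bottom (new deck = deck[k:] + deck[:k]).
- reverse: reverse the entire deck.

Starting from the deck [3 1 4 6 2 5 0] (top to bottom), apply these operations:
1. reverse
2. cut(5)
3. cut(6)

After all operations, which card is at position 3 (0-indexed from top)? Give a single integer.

After op 1 (reverse): [0 5 2 6 4 1 3]
After op 2 (cut(5)): [1 3 0 5 2 6 4]
After op 3 (cut(6)): [4 1 3 0 5 2 6]
Position 3: card 0.

Answer: 0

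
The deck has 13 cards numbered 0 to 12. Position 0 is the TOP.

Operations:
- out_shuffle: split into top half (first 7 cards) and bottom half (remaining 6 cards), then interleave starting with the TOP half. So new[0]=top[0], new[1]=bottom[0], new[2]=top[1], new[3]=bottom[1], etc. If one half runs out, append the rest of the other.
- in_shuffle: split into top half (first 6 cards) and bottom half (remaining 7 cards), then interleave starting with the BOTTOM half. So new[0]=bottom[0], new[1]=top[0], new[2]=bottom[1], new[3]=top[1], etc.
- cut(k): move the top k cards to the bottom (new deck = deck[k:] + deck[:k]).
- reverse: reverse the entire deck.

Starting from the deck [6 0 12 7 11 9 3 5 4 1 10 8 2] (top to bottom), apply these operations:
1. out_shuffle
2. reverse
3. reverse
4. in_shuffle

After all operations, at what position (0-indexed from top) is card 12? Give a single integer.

Answer: 9

Derivation:
After op 1 (out_shuffle): [6 5 0 4 12 1 7 10 11 8 9 2 3]
After op 2 (reverse): [3 2 9 8 11 10 7 1 12 4 0 5 6]
After op 3 (reverse): [6 5 0 4 12 1 7 10 11 8 9 2 3]
After op 4 (in_shuffle): [7 6 10 5 11 0 8 4 9 12 2 1 3]
Card 12 is at position 9.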